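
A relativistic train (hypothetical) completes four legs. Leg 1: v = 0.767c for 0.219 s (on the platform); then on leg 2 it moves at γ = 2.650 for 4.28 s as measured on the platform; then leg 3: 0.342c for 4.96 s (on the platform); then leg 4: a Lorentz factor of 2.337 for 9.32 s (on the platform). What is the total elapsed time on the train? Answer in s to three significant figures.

τ = 10.4 s

Leg 1: γ = 1/√(1 − 0.767²) = 1/√0.4117 = 1.558; τ_1 = 0.219/1.558 = 0.1405 s.
Leg 2: γ = 2.650; τ_2 = 4.28/2.650 = 1.615 s.
Leg 3: γ = 1/√(1 − 0.342²) = 1/√0.8830 = 1.064; τ_3 = 4.96/1.064 = 4.661 s.
Leg 4: γ = 2.337; τ_4 = 9.32/2.337 = 3.988 s.
Total: 0.1405 + 1.615 + 4.661 + 3.988 s.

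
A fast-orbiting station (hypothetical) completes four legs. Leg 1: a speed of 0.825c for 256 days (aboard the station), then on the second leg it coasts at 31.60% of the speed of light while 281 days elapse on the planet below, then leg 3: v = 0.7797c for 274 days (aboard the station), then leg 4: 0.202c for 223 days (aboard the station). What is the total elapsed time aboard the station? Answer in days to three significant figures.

τ = 1020 days

Leg 1: 256 days is already measured aboard the station.
Leg 2: β = 0.3160; γ = 1/√(1 − 0.3160²) = 1/√0.9001 = 1.054; τ_2 = 281/1.054 = 266.6 days.
Leg 3: 274 days is already measured aboard the station.
Leg 4: 223 days is already measured aboard the station.
Total: 256.0 + 266.6 + 274.0 + 223.0 days.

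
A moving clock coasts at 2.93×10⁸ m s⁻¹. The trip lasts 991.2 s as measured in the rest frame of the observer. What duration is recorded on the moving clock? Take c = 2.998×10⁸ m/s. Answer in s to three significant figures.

β = 2.93×10⁸/2.998×10⁸ = 0.9773; γ = 1/√(1 − 0.9773²) = 4.722
The interval measured in the rest frame of the observer is the dilated one; the clock on the moving clock measures the proper time τ = Δt/γ = 991.2/4.722 s.

τ = 210 s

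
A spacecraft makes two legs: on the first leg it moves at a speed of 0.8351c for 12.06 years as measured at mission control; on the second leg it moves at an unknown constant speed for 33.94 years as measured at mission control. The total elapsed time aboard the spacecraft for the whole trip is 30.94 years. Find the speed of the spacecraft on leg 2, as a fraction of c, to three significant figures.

β = 0.698

Leg 1: γ = 1/√(1 − 0.8351²) = 1/√0.3026 = 1.818; τ_1 = 12.06/1.818 = 6.634 years.
Leg 2: speed unknown; τ_2 = 33.94/γ_2.
Total proper time: 6.634 + τ_2 = 30.94, so τ_2 = 30.94 − 6.634 = 24.31 years.
γ_2 = 33.94/24.31 = 1.396; β = √(1 − 1/γ²) = √0.4871.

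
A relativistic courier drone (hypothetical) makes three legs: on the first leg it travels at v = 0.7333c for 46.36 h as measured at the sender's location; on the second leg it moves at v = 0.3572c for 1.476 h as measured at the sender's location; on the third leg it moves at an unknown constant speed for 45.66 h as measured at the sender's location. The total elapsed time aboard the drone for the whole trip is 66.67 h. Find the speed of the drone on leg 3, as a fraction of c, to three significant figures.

β = 0.673

Leg 1: γ = 1/√(1 − 0.7333²) = 1/√0.4623 = 1.471; τ_1 = 46.36/1.471 = 31.52 h.
Leg 2: γ = 1/√(1 − 0.3572²) = 1/√0.8724 = 1.071; τ_2 = 1.476/1.071 = 1.379 h.
Leg 3: speed unknown; τ_3 = 45.66/γ_3.
Total proper time: 31.52 + 1.379 + τ_3 = 66.67, so τ_3 = 66.67 − 32.90 = 33.77 h.
γ_3 = 45.66/33.77 = 1.352; β = √(1 − 1/γ²) = √0.4530.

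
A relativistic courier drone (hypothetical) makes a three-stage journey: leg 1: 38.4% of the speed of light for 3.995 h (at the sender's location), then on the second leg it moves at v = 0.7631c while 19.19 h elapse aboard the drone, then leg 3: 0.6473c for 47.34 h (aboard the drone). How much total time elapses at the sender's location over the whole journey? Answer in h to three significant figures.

Δt = 95.8 h

Leg 1: 3.995 h is already measured at the sender's location.
Leg 2: γ = 1/√(1 − 0.7631²) = 1/√0.4177 = 1.547; Δt_2 = 1.547 × 19.19 = 29.69 h.
Leg 3: γ = 1/√(1 − 0.6473²) = 1/√0.5810 = 1.312; Δt_3 = 1.312 × 47.34 = 62.11 h.
Total: 3.995 + 29.69 + 62.11 h.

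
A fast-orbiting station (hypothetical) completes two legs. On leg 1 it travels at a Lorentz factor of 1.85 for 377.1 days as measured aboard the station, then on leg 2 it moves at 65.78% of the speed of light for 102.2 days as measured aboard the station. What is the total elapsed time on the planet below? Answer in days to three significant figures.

Δt = 833 days

Leg 1: γ = 1.85; Δt_1 = 1.850 × 377.1 = 697.6 days.
Leg 2: β = 0.6578; γ = 1/√(1 − 0.6578²) = 1/√0.5673 = 1.328; Δt_2 = 1.328 × 102.2 = 135.7 days.
Total: 697.6 + 135.7 days.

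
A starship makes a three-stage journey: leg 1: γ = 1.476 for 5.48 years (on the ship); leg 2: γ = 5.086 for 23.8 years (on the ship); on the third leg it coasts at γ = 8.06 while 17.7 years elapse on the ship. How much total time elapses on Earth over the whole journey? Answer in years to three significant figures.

Leg 1: γ = 1.476; Δt_1 = 1.476 × 5.48 = 8.088 years.
Leg 2: γ = 5.086; Δt_2 = 5.086 × 23.8 = 121.0 years.
Leg 3: γ = 8.06; Δt_3 = 8.060 × 17.7 = 142.7 years.
Total: 8.088 + 121.0 + 142.7 years.

Δt = 272 years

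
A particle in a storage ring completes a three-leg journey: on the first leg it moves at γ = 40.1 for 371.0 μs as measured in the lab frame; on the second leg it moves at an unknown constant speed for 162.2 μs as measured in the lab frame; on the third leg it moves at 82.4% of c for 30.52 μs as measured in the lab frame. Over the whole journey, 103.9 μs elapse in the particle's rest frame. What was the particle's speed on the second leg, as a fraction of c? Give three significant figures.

β = 0.879

Leg 1: γ = 40.1; τ_1 = 371.0/40.10 = 9.252 μs.
Leg 2: speed unknown; τ_2 = 162.2/γ_2.
Leg 3: β = 0.824; γ = 1/√(1 − 0.824²) = 1/√0.3210 = 1.765; τ_3 = 30.52/1.765 = 17.29 μs.
Total proper time: 9.252 + τ_2 + 17.29 = 103.9, so τ_2 = 103.9 − 26.54 = 77.36 μs.
γ_2 = 162.2/77.36 = 2.097; β = √(1 − 1/γ²) = √0.7726.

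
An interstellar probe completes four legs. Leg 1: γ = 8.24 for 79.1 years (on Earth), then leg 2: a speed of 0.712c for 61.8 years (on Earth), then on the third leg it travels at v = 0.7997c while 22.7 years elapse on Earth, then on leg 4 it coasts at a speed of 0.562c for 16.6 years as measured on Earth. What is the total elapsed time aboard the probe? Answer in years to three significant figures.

Leg 1: γ = 8.24; τ_1 = 79.1/8.240 = 9.600 years.
Leg 2: γ = 1/√(1 − 0.712²) = 1/√0.4931 = 1.424; τ_2 = 61.8/1.424 = 43.39 years.
Leg 3: γ = 1/√(1 − 0.7997²) = 1/√0.3605 = 1.666; τ_3 = 22.7/1.666 = 13.63 years.
Leg 4: γ = 1/√(1 − 0.562²) = 1/√0.6842 = 1.209; τ_4 = 16.6/1.209 = 13.73 years.
Total: 9.600 + 43.39 + 13.63 + 13.73 years.

τ = 80.4 years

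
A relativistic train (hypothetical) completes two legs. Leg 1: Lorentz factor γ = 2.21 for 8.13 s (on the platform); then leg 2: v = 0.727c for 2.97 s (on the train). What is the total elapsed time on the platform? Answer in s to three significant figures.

Leg 1: 8.13 s is already measured on the platform.
Leg 2: γ = 1/√(1 − 0.727²) = 1/√0.4715 = 1.456; Δt_2 = 1.456 × 2.97 = 4.325 s.
Total: 8.130 + 4.325 s.

Δt = 12.5 s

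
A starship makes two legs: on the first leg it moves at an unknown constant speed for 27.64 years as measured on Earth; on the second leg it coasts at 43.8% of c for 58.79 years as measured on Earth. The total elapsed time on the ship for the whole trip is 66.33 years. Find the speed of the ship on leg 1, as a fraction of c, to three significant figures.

β = 0.873

Leg 1: speed unknown; τ_1 = 27.64/γ_1.
Leg 2: β = 0.438; γ = 1/√(1 − 0.438²) = 1/√0.8082 = 1.112; τ_2 = 58.79/1.112 = 52.85 years.
Total proper time: τ_1 + 52.85 = 66.33, so τ_1 = 66.33 − 52.85 = 13.48 years.
γ_1 = 27.64/13.48 = 2.051; β = √(1 − 1/γ²) = √0.7622.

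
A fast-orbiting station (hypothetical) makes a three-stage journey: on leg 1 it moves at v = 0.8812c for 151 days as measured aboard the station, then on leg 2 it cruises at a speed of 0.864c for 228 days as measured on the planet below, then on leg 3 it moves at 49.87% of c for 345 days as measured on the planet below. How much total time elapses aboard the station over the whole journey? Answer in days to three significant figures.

Leg 1: 151 days is already measured aboard the station.
Leg 2: γ = 1/√(1 − 0.864²) = 1/√0.2535 = 1.986; τ_2 = 228/1.986 = 114.8 days.
Leg 3: β = 0.4987; γ = 1/√(1 − 0.4987²) = 1/√0.7513 = 1.154; τ_3 = 345/1.154 = 299.0 days.
Total: 151.0 + 114.8 + 299.0 days.

τ = 565 days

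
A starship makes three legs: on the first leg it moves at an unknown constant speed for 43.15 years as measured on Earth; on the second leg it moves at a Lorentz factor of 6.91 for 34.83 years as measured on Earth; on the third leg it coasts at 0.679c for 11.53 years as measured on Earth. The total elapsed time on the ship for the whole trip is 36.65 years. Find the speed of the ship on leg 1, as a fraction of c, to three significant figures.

β = 0.844

Leg 1: speed unknown; τ_1 = 43.15/γ_1.
Leg 2: γ = 6.91; τ_2 = 34.83/6.910 = 5.041 years.
Leg 3: γ = 1/√(1 − 0.679²) = 1/√0.5390 = 1.362; τ_3 = 11.53/1.362 = 8.465 years.
Total proper time: τ_1 + 5.041 + 8.465 = 36.65, so τ_1 = 36.65 − 13.51 = 23.14 years.
γ_1 = 43.15/23.14 = 1.864; β = √(1 − 1/γ²) = √0.7123.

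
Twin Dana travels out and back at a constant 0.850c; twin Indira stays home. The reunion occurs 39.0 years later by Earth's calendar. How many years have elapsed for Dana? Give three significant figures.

τ = 20.5 years

γ = 1/√(1 − 0.850²) = 1/√0.2775 = 1.898
Dana's clock measures proper time along the trip: τ = Δt/γ = 39.0/1.898 years.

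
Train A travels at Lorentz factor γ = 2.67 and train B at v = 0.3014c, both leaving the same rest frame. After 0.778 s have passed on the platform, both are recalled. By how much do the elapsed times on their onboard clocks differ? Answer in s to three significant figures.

|τ_A − τ_B| = 0.450 s

A: γ = 2.67; τ_A = 0.778/2.670 = 0.2914 s.
B: γ = 1/√(1 − 0.3014²) = 1/√0.9092 = 1.049; τ_B = 0.778/1.049 = 0.7418 s.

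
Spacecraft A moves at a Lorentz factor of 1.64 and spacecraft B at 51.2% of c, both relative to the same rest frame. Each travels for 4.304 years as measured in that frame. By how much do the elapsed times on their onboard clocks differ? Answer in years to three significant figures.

|τ_A − τ_B| = 1.07 years

A: γ = 1.64; τ_A = 4.304/1.640 = 2.624 years.
B: β = 0.512; γ = 1/√(1 − 0.512²) = 1/√0.7379 = 1.164; τ_B = 4.304/1.164 = 3.697 years.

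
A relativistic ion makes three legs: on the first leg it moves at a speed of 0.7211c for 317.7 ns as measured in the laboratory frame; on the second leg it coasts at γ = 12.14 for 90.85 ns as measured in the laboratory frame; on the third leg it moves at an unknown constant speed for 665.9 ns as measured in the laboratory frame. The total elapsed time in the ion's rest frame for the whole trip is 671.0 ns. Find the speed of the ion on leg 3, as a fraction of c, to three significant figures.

β = 0.746

Leg 1: γ = 1/√(1 − 0.7211²) = 1/√0.4800 = 1.443; τ_1 = 317.7/1.443 = 220.1 ns.
Leg 2: γ = 12.14; τ_2 = 90.85/12.14 = 7.484 ns.
Leg 3: speed unknown; τ_3 = 665.9/γ_3.
Total proper time: 220.1 + 7.484 + τ_3 = 671.0, so τ_3 = 671.0 − 227.6 = 443.4 ns.
γ_3 = 665.9/443.4 = 1.502; β = √(1 − 1/γ²) = √0.5566.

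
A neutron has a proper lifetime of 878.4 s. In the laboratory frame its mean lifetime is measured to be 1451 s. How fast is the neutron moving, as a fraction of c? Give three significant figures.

γ = Δt/τ₀ = 1451/878.4 = 1.652
β = √(1 − 1/γ²) = √(1 − 0.3665) = √0.6335

β = 0.796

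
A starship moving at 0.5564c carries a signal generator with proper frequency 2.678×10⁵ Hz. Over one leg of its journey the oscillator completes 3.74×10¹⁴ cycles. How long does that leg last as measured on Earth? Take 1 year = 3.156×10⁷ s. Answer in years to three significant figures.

γ = 1/√(1 − 0.5564²) = 1/√0.6904 = 1.203
Proper time for N cycles: τ = N/f = 3.74×10¹⁴/(2.678×10⁵) = 1.397×10⁹ s = 44.25 years.
Lab-frame duration Δt = γτ = 1.203 × 44.25 = 53.26 years.

Δt = 53.3 years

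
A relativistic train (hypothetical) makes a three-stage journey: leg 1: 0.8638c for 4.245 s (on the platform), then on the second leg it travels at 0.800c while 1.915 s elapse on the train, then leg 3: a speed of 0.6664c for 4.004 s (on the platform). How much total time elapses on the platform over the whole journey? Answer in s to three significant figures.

Δt = 11.4 s

Leg 1: 4.245 s is already measured on the platform.
Leg 2: γ = 1/√(1 − 0.800²) = 5/3 ≈ 1.667; Δt_2 = 1.667 × 1.915 = 3.192 s.
Leg 3: 4.004 s is already measured on the platform.
Total: 4.245 + 3.192 + 4.004 s.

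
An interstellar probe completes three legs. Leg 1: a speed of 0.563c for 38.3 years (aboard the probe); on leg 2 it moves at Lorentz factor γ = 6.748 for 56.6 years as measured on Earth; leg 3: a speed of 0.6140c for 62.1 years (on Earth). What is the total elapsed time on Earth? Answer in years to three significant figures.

Δt = 165 years

Leg 1: γ = 1/√(1 − 0.563²) = 1/√0.6830 = 1.210; Δt_1 = 1.210 × 38.3 = 46.34 years.
Leg 2: 56.6 years is already measured on Earth.
Leg 3: 62.1 years is already measured on Earth.
Total: 46.34 + 56.60 + 62.10 years.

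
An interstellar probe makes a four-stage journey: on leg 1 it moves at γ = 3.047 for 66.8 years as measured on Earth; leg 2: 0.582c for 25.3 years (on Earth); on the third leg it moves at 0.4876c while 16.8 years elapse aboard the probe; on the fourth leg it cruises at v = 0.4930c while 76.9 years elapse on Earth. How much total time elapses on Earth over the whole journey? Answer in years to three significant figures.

Δt = 188 years

Leg 1: 66.8 years is already measured on Earth.
Leg 2: 25.3 years is already measured on Earth.
Leg 3: γ = 1/√(1 − 0.4876²) = 1/√0.7622 = 1.145; Δt_3 = 1.145 × 16.8 = 19.24 years.
Leg 4: 76.9 years is already measured on Earth.
Total: 66.80 + 25.30 + 19.24 + 76.90 years.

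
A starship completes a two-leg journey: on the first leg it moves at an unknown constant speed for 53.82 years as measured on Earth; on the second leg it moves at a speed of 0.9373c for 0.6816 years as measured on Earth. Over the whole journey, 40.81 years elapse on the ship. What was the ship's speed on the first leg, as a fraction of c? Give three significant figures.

Leg 1: speed unknown; τ_1 = 53.82/γ_1.
Leg 2: γ = 1/√(1 − 0.9373²) = 1/√0.1215 = 2.869; τ_2 = 0.6816/2.869 = 0.2376 years.
Total proper time: τ_1 + 0.2376 = 40.81, so τ_1 = 40.81 − 0.2376 = 40.57 years.
γ_1 = 53.82/40.57 = 1.327; β = √(1 − 1/γ²) = √0.4317.

β = 0.657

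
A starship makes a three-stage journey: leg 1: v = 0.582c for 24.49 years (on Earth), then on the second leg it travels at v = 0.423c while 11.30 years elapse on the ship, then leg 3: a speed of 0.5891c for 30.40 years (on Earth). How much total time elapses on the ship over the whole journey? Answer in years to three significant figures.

τ = 55.8 years

Leg 1: γ = 1/√(1 − 0.582²) = 1/√0.6613 = 1.230; τ_1 = 24.49/1.230 = 19.91 years.
Leg 2: 11.30 years is already measured on the ship.
Leg 3: γ = 1/√(1 − 0.5891²) = 1/√0.6530 = 1.238; τ_3 = 30.40/1.238 = 24.57 years.
Total: 19.91 + 11.30 + 24.57 years.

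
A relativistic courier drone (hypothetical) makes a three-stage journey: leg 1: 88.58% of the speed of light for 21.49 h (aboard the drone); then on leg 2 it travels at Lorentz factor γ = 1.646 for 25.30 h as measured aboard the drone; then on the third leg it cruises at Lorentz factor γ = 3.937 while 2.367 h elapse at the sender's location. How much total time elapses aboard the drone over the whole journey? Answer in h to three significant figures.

Leg 1: 21.49 h is already measured aboard the drone.
Leg 2: 25.30 h is already measured aboard the drone.
Leg 3: γ = 3.937; τ_3 = 2.367/3.937 = 0.6012 h.
Total: 21.49 + 25.30 + 0.6012 h.

τ = 47.4 h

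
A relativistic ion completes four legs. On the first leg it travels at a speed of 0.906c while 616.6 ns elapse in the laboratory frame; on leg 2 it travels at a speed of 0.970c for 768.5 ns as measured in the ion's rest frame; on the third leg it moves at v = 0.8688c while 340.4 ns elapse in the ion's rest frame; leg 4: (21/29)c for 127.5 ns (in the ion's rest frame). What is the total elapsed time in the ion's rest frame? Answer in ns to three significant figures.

τ = 1500 ns

Leg 1: γ = 1/√(1 − 0.906²) = 1/√0.1792 = 2.363; τ_1 = 616.6/2.363 = 261.0 ns.
Leg 2: 768.5 ns is already measured in the ion's rest frame.
Leg 3: 340.4 ns is already measured in the ion's rest frame.
Leg 4: 127.5 ns is already measured in the ion's rest frame.
Total: 261.0 + 768.5 + 340.4 + 127.5 ns.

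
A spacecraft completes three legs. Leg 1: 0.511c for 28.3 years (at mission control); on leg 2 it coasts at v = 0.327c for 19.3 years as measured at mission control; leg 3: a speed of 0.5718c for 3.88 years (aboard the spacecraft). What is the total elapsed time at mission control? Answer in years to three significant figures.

Leg 1: 28.3 years is already measured at mission control.
Leg 2: 19.3 years is already measured at mission control.
Leg 3: γ = 1/√(1 − 0.5718²) = 1/√0.6730 = 1.219; Δt_3 = 1.219 × 3.88 = 4.729 years.
Total: 28.30 + 19.30 + 4.729 years.

Δt = 52.3 years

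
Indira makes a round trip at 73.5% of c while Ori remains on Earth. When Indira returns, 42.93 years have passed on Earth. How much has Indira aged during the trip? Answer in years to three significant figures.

τ = 29.1 years

β = 0.735; γ = 1/√(1 − 0.735²) = 1/√0.4598 = 1.475
Indira's clock measures proper time along the trip: τ = Δt/γ = 42.93/1.475 years.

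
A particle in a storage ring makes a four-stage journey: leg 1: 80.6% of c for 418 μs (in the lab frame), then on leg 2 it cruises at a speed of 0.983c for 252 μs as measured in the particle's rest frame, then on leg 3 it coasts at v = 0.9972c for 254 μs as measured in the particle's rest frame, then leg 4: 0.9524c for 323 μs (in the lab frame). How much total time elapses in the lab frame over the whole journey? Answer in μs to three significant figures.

Leg 1: 418 μs is already measured in the lab frame.
Leg 2: γ = 1/√(1 − 0.983²) = 1/√0.03371 = 5.446; Δt_2 = 5.446 × 252 = 1373 μs.
Leg 3: γ = 1/√(1 − 0.9972²) = 1/√0.005592 = 13.37; Δt_3 = 13.37 × 254 = 3397 μs.
Leg 4: 323 μs is already measured in the lab frame.
Total: 418.0 + 1373 + 3397 + 323.0 μs.

Δt = 5510 μs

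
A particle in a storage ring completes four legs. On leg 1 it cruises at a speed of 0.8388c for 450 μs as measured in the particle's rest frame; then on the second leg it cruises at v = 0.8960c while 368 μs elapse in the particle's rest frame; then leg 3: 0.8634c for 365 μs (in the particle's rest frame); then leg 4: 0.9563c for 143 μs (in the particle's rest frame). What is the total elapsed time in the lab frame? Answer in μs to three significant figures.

Leg 1: γ = 1/√(1 − 0.8388²) = 1/√0.2964 = 1.837; Δt_1 = 1.837 × 450 = 826.5 μs.
Leg 2: γ = 1/√(1 − 0.8960²) = 1/√0.1972 = 2.252; Δt_2 = 2.252 × 368 = 828.7 μs.
Leg 3: γ = 1/√(1 − 0.8634²) = 1/√0.2545 = 1.982; Δt_3 = 1.982 × 365 = 723.5 μs.
Leg 4: γ = 1/√(1 − 0.9563²) = 1/√0.08549 = 3.420; Δt_4 = 3.420 × 143 = 489.1 μs.
Total: 826.5 + 828.7 + 723.5 + 489.1 μs.

Δt = 2870 μs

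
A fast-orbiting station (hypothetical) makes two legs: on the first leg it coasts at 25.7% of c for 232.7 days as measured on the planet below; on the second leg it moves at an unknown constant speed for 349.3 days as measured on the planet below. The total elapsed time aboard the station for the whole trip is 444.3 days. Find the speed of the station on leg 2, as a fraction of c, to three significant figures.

β = 0.778

Leg 1: β = 0.257; γ = 1/√(1 − 0.257²) = 1/√0.9340 = 1.035; τ_1 = 232.7/1.035 = 224.9 days.
Leg 2: speed unknown; τ_2 = 349.3/γ_2.
Total proper time: 224.9 + τ_2 = 444.3, so τ_2 = 444.3 − 224.9 = 219.4 days.
γ_2 = 349.3/219.4 = 1.592; β = √(1 − 1/γ²) = √0.6054.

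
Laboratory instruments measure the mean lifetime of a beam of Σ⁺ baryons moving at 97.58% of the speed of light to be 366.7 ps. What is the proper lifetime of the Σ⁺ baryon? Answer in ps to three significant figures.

β = 0.9758; γ = 1/√(1 − 0.9758²) = 1/√0.04781 = 4.573
The lab-frame lifetime is the dilated interval; the proper lifetime is τ₀ = Δt/γ = 366.7/4.573 ps.

τ₀ = 80.2 ps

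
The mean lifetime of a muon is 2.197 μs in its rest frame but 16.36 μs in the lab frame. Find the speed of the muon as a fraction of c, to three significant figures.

γ = Δt/τ₀ = 16.36/2.197 = 7.447
β = √(1 − 1/γ²) = √(1 − 0.01803) = √0.9820

β = 0.991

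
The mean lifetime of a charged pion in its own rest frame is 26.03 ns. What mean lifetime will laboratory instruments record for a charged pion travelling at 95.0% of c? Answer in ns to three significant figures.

β = 0.950; γ = 1/√(1 − 0.950²) = 1/√0.09750 = 3.203
The rest-frame lifetime is the proper time; the lab measures the dilated interval Δt = γτ₀ = 3.203 × 26.03 ns.

Δt = 83.4 ns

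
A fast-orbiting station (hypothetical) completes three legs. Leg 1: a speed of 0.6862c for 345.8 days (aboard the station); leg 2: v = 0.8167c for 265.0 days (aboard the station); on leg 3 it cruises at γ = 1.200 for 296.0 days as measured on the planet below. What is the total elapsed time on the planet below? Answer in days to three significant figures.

Δt = 1230 days

Leg 1: γ = 1/√(1 − 0.6862²) = 1/√0.5291 = 1.375; Δt_1 = 1.375 × 345.8 = 475.4 days.
Leg 2: γ = 1/√(1 − 0.8167²) = 1/√0.3330 = 1.733; Δt_2 = 1.733 × 265.0 = 459.2 days.
Leg 3: 296.0 days is already measured on the planet below.
Total: 475.4 + 459.2 + 296.0 days.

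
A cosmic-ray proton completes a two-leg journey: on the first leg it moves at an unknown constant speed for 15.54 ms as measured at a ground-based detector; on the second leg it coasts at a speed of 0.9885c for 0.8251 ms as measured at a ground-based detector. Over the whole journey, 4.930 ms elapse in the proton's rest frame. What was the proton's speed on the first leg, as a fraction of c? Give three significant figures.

β = 0.951

Leg 1: speed unknown; τ_1 = 15.54/γ_1.
Leg 2: γ = 1/√(1 − 0.9885²) = 1/√0.02287 = 6.613; τ_2 = 0.8251/6.613 = 0.1248 ms.
Total proper time: τ_1 + 0.1248 = 4.930, so τ_1 = 4.930 − 0.1248 = 4.805 ms.
γ_1 = 15.54/4.805 = 3.234; β = √(1 − 1/γ²) = √0.9044.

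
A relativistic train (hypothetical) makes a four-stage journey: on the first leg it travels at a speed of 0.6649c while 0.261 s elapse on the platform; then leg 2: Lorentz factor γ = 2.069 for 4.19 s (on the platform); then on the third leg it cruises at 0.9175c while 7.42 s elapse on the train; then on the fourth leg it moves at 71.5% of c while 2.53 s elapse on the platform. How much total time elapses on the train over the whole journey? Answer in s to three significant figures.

τ = 11.4 s

Leg 1: γ = 1/√(1 − 0.6649²) = 1/√0.5579 = 1.339; τ_1 = 0.261/1.339 = 0.1949 s.
Leg 2: γ = 2.069; τ_2 = 4.19/2.069 = 2.025 s.
Leg 3: 7.42 s is already measured on the train.
Leg 4: β = 0.715; γ = 1/√(1 − 0.715²) = 1/√0.4888 = 1.430; τ_4 = 2.53/1.430 = 1.769 s.
Total: 0.1949 + 2.025 + 7.420 + 1.769 s.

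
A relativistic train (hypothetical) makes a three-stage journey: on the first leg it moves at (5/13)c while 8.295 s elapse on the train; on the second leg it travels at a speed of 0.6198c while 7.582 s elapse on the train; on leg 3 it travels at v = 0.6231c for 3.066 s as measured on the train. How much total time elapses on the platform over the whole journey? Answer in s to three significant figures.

Leg 1: γ = 1/√(1 − (5/13)²) = 13/12 ≈ 1.083; Δt_1 = 1.083 × 8.295 = 8.986 s.
Leg 2: γ = 1/√(1 − 0.6198²) = 1/√0.6158 = 1.274; Δt_2 = 1.274 × 7.582 = 9.662 s.
Leg 3: γ = 1/√(1 − 0.6231²) = 1/√0.6117 = 1.279; Δt_3 = 1.279 × 3.066 = 3.920 s.
Total: 8.986 + 9.662 + 3.920 s.

Δt = 22.6 s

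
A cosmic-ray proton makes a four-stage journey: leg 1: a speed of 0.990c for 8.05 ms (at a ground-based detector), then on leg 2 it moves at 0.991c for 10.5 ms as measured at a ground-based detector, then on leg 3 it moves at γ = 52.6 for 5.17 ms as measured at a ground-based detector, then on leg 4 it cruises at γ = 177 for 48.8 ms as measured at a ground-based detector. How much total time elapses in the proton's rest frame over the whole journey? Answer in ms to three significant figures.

τ = 2.92 ms

Leg 1: γ = 1/√(1 − 0.990²) = 1/√0.01990 = 7.089; τ_1 = 8.05/7.089 = 1.136 ms.
Leg 2: γ = 1/√(1 − 0.991²) = 1/√0.01792 = 7.470; τ_2 = 10.5/7.470 = 1.406 ms.
Leg 3: γ = 52.6; τ_3 = 5.17/52.60 = 0.09829 ms.
Leg 4: γ = 177; τ_4 = 48.8/177.0 = 0.2757 ms.
Total: 1.136 + 1.406 + 0.09829 + 0.2757 ms.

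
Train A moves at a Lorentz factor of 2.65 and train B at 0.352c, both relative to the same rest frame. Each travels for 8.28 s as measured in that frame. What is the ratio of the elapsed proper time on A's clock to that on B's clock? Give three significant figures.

A: γ = 2.65. B: γ = 1/√(1 − 0.352²) = 1/√0.8761 = 1.068.
τ_A/τ_B = γ_B/γ_A = 1.068/2.650 = 0.4032, so τ_A/τ_B = 0.4032.

τ_A/τ_B = 0.403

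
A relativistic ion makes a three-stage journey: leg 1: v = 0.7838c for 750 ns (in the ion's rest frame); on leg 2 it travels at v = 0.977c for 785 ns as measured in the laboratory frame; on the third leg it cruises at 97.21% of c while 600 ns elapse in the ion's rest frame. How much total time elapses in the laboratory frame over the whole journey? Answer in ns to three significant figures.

Δt = 4550 ns

Leg 1: γ = 1/√(1 − 0.7838²) = 1/√0.3857 = 1.610; Δt_1 = 1.610 × 750 = 1208 ns.
Leg 2: 785 ns is already measured in the laboratory frame.
Leg 3: β = 0.9721; γ = 1/√(1 − 0.9721²) = 1/√0.05502 = 4.263; Δt_3 = 4.263 × 600 = 2558 ns.
Total: 1208 + 785.0 + 2558 ns.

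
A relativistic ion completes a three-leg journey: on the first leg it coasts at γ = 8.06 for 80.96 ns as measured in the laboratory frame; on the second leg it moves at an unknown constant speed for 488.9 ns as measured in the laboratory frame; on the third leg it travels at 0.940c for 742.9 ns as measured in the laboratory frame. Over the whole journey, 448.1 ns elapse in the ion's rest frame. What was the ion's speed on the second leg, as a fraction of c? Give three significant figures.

Leg 1: γ = 8.06; τ_1 = 80.96/8.060 = 10.04 ns.
Leg 2: speed unknown; τ_2 = 488.9/γ_2.
Leg 3: γ = 1/√(1 − 0.940²) = 1/√0.1164 = 2.931; τ_3 = 742.9/2.931 = 253.5 ns.
Total proper time: 10.04 + τ_2 + 253.5 = 448.1, so τ_2 = 448.1 − 263.5 = 184.6 ns.
γ_2 = 488.9/184.6 = 2.648; β = √(1 − 1/γ²) = √0.8574.

β = 0.926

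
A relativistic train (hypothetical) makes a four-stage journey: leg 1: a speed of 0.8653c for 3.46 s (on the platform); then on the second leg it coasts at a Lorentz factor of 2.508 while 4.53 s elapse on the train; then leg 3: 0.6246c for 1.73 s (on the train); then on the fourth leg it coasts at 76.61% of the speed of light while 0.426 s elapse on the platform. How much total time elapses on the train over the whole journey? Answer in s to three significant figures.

Leg 1: γ = 1/√(1 − 0.8653²) = 1/√0.2513 = 1.995; τ_1 = 3.46/1.995 = 1.734 s.
Leg 2: 4.53 s is already measured on the train.
Leg 3: 1.73 s is already measured on the train.
Leg 4: β = 0.7661; γ = 1/√(1 − 0.7661²) = 1/√0.4131 = 1.556; τ_4 = 0.426/1.556 = 0.2738 s.
Total: 1.734 + 4.530 + 1.730 + 0.2738 s.

τ = 8.27 s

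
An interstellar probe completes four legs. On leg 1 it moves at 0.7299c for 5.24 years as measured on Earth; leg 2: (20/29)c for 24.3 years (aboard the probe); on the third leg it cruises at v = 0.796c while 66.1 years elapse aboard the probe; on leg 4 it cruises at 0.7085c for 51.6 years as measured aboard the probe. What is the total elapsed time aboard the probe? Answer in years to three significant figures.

Leg 1: γ = 1/√(1 − 0.7299²) = 1/√0.4672 = 1.463; τ_1 = 5.24/1.463 = 3.582 years.
Leg 2: 24.3 years is already measured aboard the probe.
Leg 3: 66.1 years is already measured aboard the probe.
Leg 4: 51.6 years is already measured aboard the probe.
Total: 3.582 + 24.30 + 66.10 + 51.60 years.

τ = 146 years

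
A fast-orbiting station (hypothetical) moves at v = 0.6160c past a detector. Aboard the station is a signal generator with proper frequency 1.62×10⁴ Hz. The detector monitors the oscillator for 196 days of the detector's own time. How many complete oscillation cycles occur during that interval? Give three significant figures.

N = 2.16×10¹¹

γ = 1/√(1 − 0.6160²) = 1/√0.6205 = 1.269
During 196 days of lab time, the oscillator's proper time advances by τ = Δt/γ = 196/1.269 = 154.4 days = 1.334×10⁷ s.
N = f × τ = 1.62×10⁴ × 1.334×10⁷ = 2.161×10¹¹.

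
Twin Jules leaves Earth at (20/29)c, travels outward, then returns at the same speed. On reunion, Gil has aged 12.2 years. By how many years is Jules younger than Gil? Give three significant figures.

γ = 1/√(1 − (20/29)²) = 29/21 ≈ 1.381
Jules's elapsed proper time: τ = 12.2/1.381 = 8.834 years.
Age gap = Δt − τ = 12.2 − 8.834 years.

Δt − τ = 3.37 years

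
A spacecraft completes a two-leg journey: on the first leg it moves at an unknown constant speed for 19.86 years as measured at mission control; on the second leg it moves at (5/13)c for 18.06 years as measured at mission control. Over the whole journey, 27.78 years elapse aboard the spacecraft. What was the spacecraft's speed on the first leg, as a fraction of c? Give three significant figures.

Leg 1: speed unknown; τ_1 = 19.86/γ_1.
Leg 2: γ = 1/√(1 − (5/13)²) = 13/12 ≈ 1.083; τ_2 = 18.06/1.083 = 16.67 years.
Total proper time: τ_1 + 16.67 = 27.78, so τ_1 = 27.78 − 16.67 = 11.11 years.
γ_1 = 19.86/11.11 = 1.788; β = √(1 − 1/γ²) = √0.6871.

β = 0.829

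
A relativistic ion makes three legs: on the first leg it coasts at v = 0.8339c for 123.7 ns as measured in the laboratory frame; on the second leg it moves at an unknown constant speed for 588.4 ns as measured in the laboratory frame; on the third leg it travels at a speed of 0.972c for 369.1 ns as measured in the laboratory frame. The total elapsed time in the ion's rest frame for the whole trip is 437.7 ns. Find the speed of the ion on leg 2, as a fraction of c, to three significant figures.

Leg 1: γ = 1/√(1 − 0.8339²) = 1/√0.3046 = 1.812; τ_1 = 123.7/1.812 = 68.27 ns.
Leg 2: speed unknown; τ_2 = 588.4/γ_2.
Leg 3: γ = 1/√(1 − 0.972²) = 1/√0.05522 = 4.256; τ_3 = 369.1/4.256 = 86.73 ns.
Total proper time: 68.27 + τ_2 + 86.73 = 437.7, so τ_2 = 437.7 − 155.0 = 282.7 ns.
γ_2 = 588.4/282.7 = 2.081; β = √(1 − 1/γ²) = √0.7692.

β = 0.877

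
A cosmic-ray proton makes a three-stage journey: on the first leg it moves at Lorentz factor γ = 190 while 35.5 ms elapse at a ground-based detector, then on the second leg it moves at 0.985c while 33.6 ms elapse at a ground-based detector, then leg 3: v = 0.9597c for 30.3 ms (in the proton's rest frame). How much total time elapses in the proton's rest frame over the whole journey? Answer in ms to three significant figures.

τ = 36.3 ms

Leg 1: γ = 190; τ_1 = 35.5/190.0 = 0.1868 ms.
Leg 2: γ = 1/√(1 − 0.985²) = 1/√0.02977 = 5.795; τ_2 = 33.6/5.795 = 5.798 ms.
Leg 3: 30.3 ms is already measured in the proton's rest frame.
Total: 0.1868 + 5.798 + 30.30 ms.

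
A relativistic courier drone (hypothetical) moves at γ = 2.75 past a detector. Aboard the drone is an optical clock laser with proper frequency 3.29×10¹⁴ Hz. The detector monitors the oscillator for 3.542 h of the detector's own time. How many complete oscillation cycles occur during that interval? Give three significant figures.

γ = 2.75
During 3.542 h of lab time, the oscillator's proper time advances by τ = Δt/γ = 3.542/2.750 = 1.288 h = 4.637×10³ s.
N = f × τ = 3.29×10¹⁴ × 4.637×10³ = 1.526×10¹⁸.

N = 1.53×10¹⁸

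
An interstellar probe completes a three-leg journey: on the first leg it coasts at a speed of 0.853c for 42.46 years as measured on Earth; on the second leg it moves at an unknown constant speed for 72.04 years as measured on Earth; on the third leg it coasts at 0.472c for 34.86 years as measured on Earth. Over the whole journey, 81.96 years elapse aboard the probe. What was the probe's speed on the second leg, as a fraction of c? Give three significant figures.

Leg 1: γ = 1/√(1 − 0.853²) = 1/√0.2724 = 1.916; τ_1 = 42.46/1.916 = 22.16 years.
Leg 2: speed unknown; τ_2 = 72.04/γ_2.
Leg 3: γ = 1/√(1 − 0.472²) = 1/√0.7772 = 1.134; τ_3 = 34.86/1.134 = 30.73 years.
Total proper time: 22.16 + τ_2 + 30.73 = 81.96, so τ_2 = 81.96 − 52.89 = 29.07 years.
γ_2 = 72.04/29.07 = 2.478; β = √(1 − 1/γ²) = √0.8372.

β = 0.915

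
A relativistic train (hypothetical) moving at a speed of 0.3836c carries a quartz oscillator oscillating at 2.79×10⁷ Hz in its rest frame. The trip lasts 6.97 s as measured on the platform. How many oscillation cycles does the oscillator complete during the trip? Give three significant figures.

N = 1.80×10⁸

γ = 1/√(1 − 0.3836²) = 1/√0.8529 = 1.083
The oscillator's own cycle count is N = f × τ where τ is the proper time on the train. τ = Δt/γ = 6.97/1.083 = 6.437 s = 6.437×10⁰ s.
N = 2.79×10⁷ × 6.437×10⁰ = 1.796×10⁸.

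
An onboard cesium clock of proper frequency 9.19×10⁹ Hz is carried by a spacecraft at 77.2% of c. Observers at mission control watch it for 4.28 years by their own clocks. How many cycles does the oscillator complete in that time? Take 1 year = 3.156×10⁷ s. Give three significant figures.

N = 7.89×10¹⁷

β = 0.772; γ = 1/√(1 − 0.772²) = 1/√0.4040 = 1.573
During 4.28 years of lab time, the oscillator's proper time advances by τ = Δt/γ = 4.28/1.573 = 2.720 years = 8.586×10⁷ s.
N = f × τ = 9.19×10⁹ × 8.586×10⁷ = 7.890×10¹⁷.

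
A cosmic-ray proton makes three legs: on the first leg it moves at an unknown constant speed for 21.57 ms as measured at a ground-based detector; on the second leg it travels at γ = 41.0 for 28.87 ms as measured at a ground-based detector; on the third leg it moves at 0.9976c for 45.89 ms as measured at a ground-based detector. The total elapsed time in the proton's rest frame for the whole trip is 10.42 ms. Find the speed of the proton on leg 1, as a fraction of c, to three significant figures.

Leg 1: speed unknown; τ_1 = 21.57/γ_1.
Leg 2: γ = 41.0; τ_2 = 28.87/41.00 = 0.7041 ms.
Leg 3: γ = 1/√(1 − 0.9976²) = 1/√0.004794 = 14.44; τ_3 = 45.89/14.44 = 3.177 ms.
Total proper time: τ_1 + 0.7041 + 3.177 = 10.42, so τ_1 = 10.42 − 3.882 = 6.538 ms.
γ_1 = 21.57/6.538 = 3.299; β = √(1 − 1/γ²) = √0.9081.

β = 0.953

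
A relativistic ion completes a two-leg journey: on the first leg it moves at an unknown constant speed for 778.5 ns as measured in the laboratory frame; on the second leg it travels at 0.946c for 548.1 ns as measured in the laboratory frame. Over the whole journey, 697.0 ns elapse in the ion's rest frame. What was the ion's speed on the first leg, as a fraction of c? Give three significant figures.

Leg 1: speed unknown; τ_1 = 778.5/γ_1.
Leg 2: γ = 1/√(1 − 0.946²) = 1/√0.1051 = 3.085; τ_2 = 548.1/3.085 = 177.7 ns.
Total proper time: τ_1 + 177.7 = 697.0, so τ_1 = 697.0 − 177.7 = 519.3 ns.
γ_1 = 778.5/519.3 = 1.499; β = √(1 − 1/γ²) = √0.5550.

β = 0.745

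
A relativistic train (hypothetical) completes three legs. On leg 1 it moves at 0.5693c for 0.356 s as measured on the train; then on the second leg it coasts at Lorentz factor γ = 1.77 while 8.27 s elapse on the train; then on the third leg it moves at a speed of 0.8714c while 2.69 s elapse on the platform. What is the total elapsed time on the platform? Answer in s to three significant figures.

Δt = 17.8 s

Leg 1: γ = 1/√(1 − 0.5693²) = 1/√0.6759 = 1.216; Δt_1 = 1.216 × 0.356 = 0.4330 s.
Leg 2: γ = 1.77; Δt_2 = 1.770 × 8.27 = 14.64 s.
Leg 3: 2.69 s is already measured on the platform.
Total: 0.4330 + 14.64 + 2.690 s.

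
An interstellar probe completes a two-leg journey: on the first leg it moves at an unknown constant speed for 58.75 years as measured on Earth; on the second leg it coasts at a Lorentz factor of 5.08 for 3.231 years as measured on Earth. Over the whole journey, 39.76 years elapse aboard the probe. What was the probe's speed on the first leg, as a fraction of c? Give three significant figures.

β = 0.746

Leg 1: speed unknown; τ_1 = 58.75/γ_1.
Leg 2: γ = 5.08; τ_2 = 3.231/5.080 = 0.6360 years.
Total proper time: τ_1 + 0.6360 = 39.76, so τ_1 = 39.76 − 0.6360 = 39.12 years.
γ_1 = 58.75/39.12 = 1.502; β = √(1 − 1/γ²) = √0.5565.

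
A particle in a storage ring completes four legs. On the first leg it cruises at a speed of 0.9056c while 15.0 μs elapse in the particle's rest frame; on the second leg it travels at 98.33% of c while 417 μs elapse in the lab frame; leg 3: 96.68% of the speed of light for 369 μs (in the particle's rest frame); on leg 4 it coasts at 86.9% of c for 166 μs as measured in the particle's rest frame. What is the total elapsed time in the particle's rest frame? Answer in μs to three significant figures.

Leg 1: 15.0 μs is already measured in the particle's rest frame.
Leg 2: β = 0.9833; γ = 1/√(1 − 0.9833²) = 1/√0.03312 = 5.495; τ_2 = 417/5.495 = 75.89 μs.
Leg 3: 369 μs is already measured in the particle's rest frame.
Leg 4: 166 μs is already measured in the particle's rest frame.
Total: 15.00 + 75.89 + 369.0 + 166.0 μs.

τ = 626 μs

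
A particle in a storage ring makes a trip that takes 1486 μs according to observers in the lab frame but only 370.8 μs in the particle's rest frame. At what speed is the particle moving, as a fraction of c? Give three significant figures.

β = 0.968

The proper time is measured in the particle's rest frame (both events occur at the particle's location); Δt is measured in the lab frame. γ = Δt/τ = 1486/370.8 = 4.008.
β = √(1 − 1/γ²) = √(1 − 0.06226) = √0.9377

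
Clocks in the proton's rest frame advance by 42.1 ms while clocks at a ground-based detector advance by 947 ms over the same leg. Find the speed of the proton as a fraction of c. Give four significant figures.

The proper time is measured in the proton's rest frame (both events occur at the proton's location); Δt is measured at a ground-based detector. γ = Δt/τ = 947/42.1 = 22.49.
β = √(1 − 1/γ²) = √(1 − 0.001976) = √0.9980

β = 0.9990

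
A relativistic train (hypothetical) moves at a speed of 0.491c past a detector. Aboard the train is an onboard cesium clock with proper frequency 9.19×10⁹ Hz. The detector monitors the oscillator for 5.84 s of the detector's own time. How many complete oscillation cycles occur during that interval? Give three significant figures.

N = 4.68×10¹⁰

γ = 1/√(1 − 0.491²) = 1/√0.7589 = 1.148
During 5.84 s of lab time, the oscillator's proper time advances by τ = Δt/γ = 5.84/1.148 = 5.088 s = 5.088×10⁰ s.
N = f × τ = 9.19×10⁹ × 5.088×10⁰ = 4.675×10¹⁰.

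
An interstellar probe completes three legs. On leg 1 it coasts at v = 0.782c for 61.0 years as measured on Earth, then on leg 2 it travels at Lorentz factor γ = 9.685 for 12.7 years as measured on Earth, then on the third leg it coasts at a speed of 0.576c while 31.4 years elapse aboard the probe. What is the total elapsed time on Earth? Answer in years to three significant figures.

Δt = 112 years

Leg 1: 61.0 years is already measured on Earth.
Leg 2: 12.7 years is already measured on Earth.
Leg 3: γ = 1/√(1 − 0.576²) = 1/√0.6682 = 1.223; Δt_3 = 1.223 × 31.4 = 38.41 years.
Total: 61.00 + 12.70 + 38.41 years.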